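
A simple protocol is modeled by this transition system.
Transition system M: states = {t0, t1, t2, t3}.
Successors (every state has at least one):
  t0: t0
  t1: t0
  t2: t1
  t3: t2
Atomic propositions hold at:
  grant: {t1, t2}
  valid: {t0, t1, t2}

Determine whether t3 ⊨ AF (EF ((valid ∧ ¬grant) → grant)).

Sat(¬grant) = {t0, t3}
Sat(valid ∧ ¬grant) = {t0}
Sat((valid ∧ ¬grant) → grant) = {t1, t2, t3}
EF ((valid ∧ ¬grant) → grant): least fixpoint, start Z0 = {t1, t2, t3}, add states with some successor in Z. Already a fixed point.
Sat(EF ((valid ∧ ¬grant) → grant)) = {t1, t2, t3}
AF (EF ((valid ∧ ¬grant) → grant)): least fixpoint, start Z0 = {t1, t2, t3}, add states with every successor in Z. Already a fixed point.
Sat(AF (EF ((valid ∧ ¬grant) → grant))) = {t1, t2, t3}
t3 ∈ Sat(AF (EF ((valid ∧ ¬grant) → grant))) = {t1, t2, t3}, so the formula holds at t3.

Yes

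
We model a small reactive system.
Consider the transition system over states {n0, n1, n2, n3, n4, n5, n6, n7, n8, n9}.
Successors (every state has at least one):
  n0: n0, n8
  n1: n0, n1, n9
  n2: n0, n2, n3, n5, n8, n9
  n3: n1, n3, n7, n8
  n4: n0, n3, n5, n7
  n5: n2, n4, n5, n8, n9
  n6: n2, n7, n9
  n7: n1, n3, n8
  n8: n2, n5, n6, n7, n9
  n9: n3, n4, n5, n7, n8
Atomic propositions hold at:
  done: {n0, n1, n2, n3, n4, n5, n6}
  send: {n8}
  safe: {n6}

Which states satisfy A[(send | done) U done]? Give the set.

{n0, n1, n2, n3, n4, n5, n6}

Sat(send | done) = {n0, n1, n2, n3, n4, n5, n6, n8}
A[(send | done) U done]: least fixpoint, start Z0 = Sat(done) = {n0, n1, n2, n3, n4, n5, n6}, add states in Sat(send | done) with every successor in Z. Already a fixed point.
Sat(A[(send | done) U done]) = {n0, n1, n2, n3, n4, n5, n6}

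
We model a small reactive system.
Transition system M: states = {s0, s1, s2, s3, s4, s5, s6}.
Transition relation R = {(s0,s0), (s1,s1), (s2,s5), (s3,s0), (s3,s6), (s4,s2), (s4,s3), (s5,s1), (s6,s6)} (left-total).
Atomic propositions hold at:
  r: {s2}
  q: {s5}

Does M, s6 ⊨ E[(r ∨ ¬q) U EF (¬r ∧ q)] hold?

No

Sat(¬q) = {s0, s1, s2, s3, s4, s6}
Sat(r ∨ ¬q) = {s0, s1, s2, s3, s4, s6}
Sat(¬r) = {s0, s1, s3, s4, s5, s6}
Sat(¬r ∧ q) = {s5}
EF (¬r ∧ q): least fixpoint, start Z0 = {s5}, add states with some successor in Z. Z1 = {s2, s5}; Z2 = {s2, s4, s5}; fixed.
Sat(EF (¬r ∧ q)) = {s2, s4, s5}
E[(r ∨ ¬q) U EF (¬r ∧ q)]: least fixpoint, start Z0 = Sat(EF (¬r ∧ q)) = {s2, s4, s5}, add states in Sat(r ∨ ¬q) with some successor in Z. Already a fixed point.
Sat(E[(r ∨ ¬q) U EF (¬r ∧ q)]) = {s2, s4, s5}
s6 ∉ Sat(E[(r ∨ ¬q) U EF (¬r ∧ q)]) = {s2, s4, s5}, so the formula does not hold at s6.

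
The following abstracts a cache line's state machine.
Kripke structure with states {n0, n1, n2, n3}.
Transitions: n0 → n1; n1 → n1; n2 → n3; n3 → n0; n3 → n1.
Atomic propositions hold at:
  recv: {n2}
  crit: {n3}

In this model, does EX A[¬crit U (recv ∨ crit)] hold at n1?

Sat(¬crit) = {n0, n1, n2}
Sat(recv ∨ crit) = {n2, n3}
A[¬crit U (recv ∨ crit)]: least fixpoint, start Z0 = Sat((recv ∨ crit)) = {n2, n3}, add states in Sat(¬crit) with every successor in Z. Already a fixed point.
Sat(A[¬crit U (recv ∨ crit)]) = {n2, n3}
Sat(EX A[¬crit U (recv ∨ crit)]) = {s : some successor in {n2, n3}} = {n2}
n1 ∉ Sat(EX A[¬crit U (recv ∨ crit)]) = {n2}, so the formula does not hold at n1.

No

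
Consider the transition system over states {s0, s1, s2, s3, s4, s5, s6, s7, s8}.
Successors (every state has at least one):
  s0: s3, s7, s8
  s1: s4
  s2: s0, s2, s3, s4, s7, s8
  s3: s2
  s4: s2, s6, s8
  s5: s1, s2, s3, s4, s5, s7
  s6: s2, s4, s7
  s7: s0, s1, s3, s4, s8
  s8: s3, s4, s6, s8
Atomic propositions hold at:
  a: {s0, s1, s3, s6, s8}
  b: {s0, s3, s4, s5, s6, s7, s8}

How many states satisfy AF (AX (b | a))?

Sat(b | a) = {s0, s1, s3, s4, s5, s6, s7, s8}
Sat(AX (b | a)) = {s : every successor in {s0, s1, s3, s4, s5, s6, s7, s8}} = {s0, s1, s7, s8}
AF (AX (b | a)): least fixpoint, start Z0 = {s0, s1, s7, s8}, add states with every successor in Z. Already a fixed point.
Sat(AF (AX (b | a))) = {s0, s1, s7, s8}
|Sat(AF (AX (b | a)))| = |{s0, s1, s7, s8}| = 4.

4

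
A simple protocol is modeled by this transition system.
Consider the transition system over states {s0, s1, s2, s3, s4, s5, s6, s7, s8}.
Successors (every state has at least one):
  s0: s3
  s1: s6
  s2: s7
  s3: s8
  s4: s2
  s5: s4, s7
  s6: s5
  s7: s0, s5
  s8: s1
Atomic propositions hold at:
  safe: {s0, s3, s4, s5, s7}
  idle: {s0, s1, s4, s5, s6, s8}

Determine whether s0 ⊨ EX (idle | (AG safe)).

No

AG safe: greatest fixpoint, start Z0 = {s0, s3, s4, s5, s7}, keep only states in Sat with every successor in Z. Z1 = {s0, s5, s7}; Z2 = {s7}; Z3 = ∅; fixed.
Sat(AG safe) = ∅
Sat(idle | (AG safe)) = {s0, s1, s4, s5, s6, s8}
Sat(EX (idle | (AG safe))) = {s : some successor in {s0, s1, s4, s5, s6, s8}} = {s1, s3, s5, s6, s7, s8}
s0 ∉ Sat(EX (idle | (AG safe))) = {s1, s3, s5, s6, s7, s8}, so the formula does not hold at s0.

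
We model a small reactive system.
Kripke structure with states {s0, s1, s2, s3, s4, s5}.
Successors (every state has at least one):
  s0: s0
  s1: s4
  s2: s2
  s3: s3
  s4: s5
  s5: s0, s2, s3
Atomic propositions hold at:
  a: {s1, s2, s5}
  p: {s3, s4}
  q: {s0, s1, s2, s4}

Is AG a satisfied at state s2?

AG a: greatest fixpoint, start Z0 = {s1, s2, s5}, keep only states in Sat with every successor in Z. Z1 = {s2}; fixed.
Sat(AG a) = {s2}
s2 ∈ Sat(AG a) = {s2}, so the formula holds at s2.

Yes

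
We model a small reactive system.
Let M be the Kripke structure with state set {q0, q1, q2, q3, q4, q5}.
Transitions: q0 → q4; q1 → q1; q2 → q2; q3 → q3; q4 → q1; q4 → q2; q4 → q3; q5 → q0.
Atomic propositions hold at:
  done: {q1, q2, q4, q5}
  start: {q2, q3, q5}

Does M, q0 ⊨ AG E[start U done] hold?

E[start U done]: least fixpoint, start Z0 = Sat(done) = {q1, q2, q4, q5}, add states in Sat(start) with some successor in Z. Already a fixed point.
Sat(E[start U done]) = {q1, q2, q4, q5}
AG E[start U done]: greatest fixpoint, start Z0 = {q1, q2, q4, q5}, keep only states in Sat with every successor in Z. Z1 = {q1, q2}; fixed.
Sat(AG E[start U done]) = {q1, q2}
q0 ∉ Sat(AG E[start U done]) = {q1, q2}, so the formula does not hold at q0.

No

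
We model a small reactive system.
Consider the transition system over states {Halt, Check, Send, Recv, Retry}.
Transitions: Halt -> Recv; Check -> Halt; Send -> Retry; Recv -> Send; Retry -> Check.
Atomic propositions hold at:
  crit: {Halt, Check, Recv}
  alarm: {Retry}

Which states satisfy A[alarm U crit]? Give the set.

{Halt, Check, Recv, Retry}

A[alarm U crit]: least fixpoint, start Z0 = Sat(crit) = {Halt, Check, Recv}, add states in Sat(alarm) with every successor in Z. Z1 = {Halt, Check, Recv, Retry}; fixed.
Sat(A[alarm U crit]) = {Halt, Check, Recv, Retry}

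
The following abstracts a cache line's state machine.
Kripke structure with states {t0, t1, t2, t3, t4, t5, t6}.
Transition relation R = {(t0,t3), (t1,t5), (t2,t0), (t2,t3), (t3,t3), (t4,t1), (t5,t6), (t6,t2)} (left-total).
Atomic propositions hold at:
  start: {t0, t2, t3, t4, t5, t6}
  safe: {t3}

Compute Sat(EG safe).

EG safe: greatest fixpoint, start Z0 = {t3}, keep only states in Sat with some successor in Z. Already a fixed point.
Sat(EG safe) = {t3}

{t3}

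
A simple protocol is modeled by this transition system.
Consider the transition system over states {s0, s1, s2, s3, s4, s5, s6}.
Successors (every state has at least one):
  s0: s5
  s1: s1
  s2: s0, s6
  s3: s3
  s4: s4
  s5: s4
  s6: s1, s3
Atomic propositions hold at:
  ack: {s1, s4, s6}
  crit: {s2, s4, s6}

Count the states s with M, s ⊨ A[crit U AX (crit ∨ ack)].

3

Sat(crit ∨ ack) = {s1, s2, s4, s6}
Sat(AX (crit ∨ ack)) = {s : every successor in {s1, s2, s4, s6}} = {s1, s4, s5}
A[crit U AX (crit ∨ ack)]: least fixpoint, start Z0 = Sat(AX (crit ∨ ack)) = {s1, s4, s5}, add states in Sat(crit) with every successor in Z. Already a fixed point.
Sat(A[crit U AX (crit ∨ ack)]) = {s1, s4, s5}
|Sat(A[crit U AX (crit ∨ ack)])| = |{s1, s4, s5}| = 3.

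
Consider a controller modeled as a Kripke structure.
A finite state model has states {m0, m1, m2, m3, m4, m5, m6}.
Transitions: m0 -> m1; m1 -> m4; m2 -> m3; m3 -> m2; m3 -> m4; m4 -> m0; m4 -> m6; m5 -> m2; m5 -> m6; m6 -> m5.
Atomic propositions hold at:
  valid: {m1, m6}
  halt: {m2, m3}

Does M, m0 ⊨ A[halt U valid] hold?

No

A[halt U valid]: least fixpoint, start Z0 = Sat(valid) = {m1, m6}, add states in Sat(halt) with every successor in Z. Already a fixed point.
Sat(A[halt U valid]) = {m1, m6}
m0 ∉ Sat(A[halt U valid]) = {m1, m6}, so the formula does not hold at m0.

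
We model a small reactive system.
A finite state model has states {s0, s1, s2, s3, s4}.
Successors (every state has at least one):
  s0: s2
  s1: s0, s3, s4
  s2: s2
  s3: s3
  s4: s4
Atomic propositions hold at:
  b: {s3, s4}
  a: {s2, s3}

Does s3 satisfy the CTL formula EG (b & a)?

Sat(b & a) = {s3}
EG (b & a): greatest fixpoint, start Z0 = {s3}, keep only states in Sat with some successor in Z. Already a fixed point.
Sat(EG (b & a)) = {s3}
s3 ∈ Sat(EG (b & a)) = {s3}, so the formula holds at s3.

Yes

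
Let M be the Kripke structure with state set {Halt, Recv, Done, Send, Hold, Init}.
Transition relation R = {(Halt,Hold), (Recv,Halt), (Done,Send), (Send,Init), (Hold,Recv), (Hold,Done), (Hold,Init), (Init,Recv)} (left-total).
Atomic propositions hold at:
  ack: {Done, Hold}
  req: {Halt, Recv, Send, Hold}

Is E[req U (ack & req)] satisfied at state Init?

Sat(ack & req) = {Hold}
E[req U (ack & req)]: least fixpoint, start Z0 = Sat((ack & req)) = {Hold}, add states in Sat(req) with some successor in Z. Z1 = {Halt, Hold}; Z2 = {Halt, Recv, Hold}; fixed.
Sat(E[req U (ack & req)]) = {Halt, Recv, Hold}
Init ∉ Sat(E[req U (ack & req)]) = {Halt, Recv, Hold}, so the formula does not hold at Init.

No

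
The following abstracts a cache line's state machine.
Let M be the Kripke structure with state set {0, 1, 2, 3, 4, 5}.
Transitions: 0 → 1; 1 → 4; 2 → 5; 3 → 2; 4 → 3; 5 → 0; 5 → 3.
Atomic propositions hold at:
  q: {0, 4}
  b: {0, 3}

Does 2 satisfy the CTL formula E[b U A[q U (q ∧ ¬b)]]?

No

Sat(¬b) = {1, 2, 4, 5}
Sat(q ∧ ¬b) = {4}
A[q U (q ∧ ¬b)]: least fixpoint, start Z0 = Sat((q ∧ ¬b)) = {4}, add states in Sat(q) with every successor in Z. Already a fixed point.
Sat(A[q U (q ∧ ¬b)]) = {4}
E[b U A[q U (q ∧ ¬b)]]: least fixpoint, start Z0 = Sat(A[q U (q ∧ ¬b)]) = {4}, add states in Sat(b) with some successor in Z. Already a fixed point.
Sat(E[b U A[q U (q ∧ ¬b)]]) = {4}
2 ∉ Sat(E[b U A[q U (q ∧ ¬b)]]) = {4}, so the formula does not hold at 2.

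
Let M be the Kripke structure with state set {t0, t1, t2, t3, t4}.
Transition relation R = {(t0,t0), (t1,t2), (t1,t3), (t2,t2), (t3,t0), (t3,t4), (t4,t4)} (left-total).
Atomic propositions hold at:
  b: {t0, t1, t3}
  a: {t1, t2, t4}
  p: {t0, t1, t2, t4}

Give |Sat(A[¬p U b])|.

Sat(¬p) = {t3}
A[¬p U b]: least fixpoint, start Z0 = Sat(b) = {t0, t1, t3}, add states in Sat(¬p) with every successor in Z. Already a fixed point.
Sat(A[¬p U b]) = {t0, t1, t3}
|Sat(A[¬p U b])| = |{t0, t1, t3}| = 3.

3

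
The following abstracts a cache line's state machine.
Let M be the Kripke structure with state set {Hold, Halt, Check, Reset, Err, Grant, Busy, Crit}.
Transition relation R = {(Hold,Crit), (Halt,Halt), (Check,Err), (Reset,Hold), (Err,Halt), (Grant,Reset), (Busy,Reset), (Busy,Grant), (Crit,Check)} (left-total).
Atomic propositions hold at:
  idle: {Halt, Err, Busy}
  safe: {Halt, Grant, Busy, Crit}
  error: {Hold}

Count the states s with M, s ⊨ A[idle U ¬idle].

Sat(¬idle) = {Hold, Check, Reset, Grant, Crit}
A[idle U ¬idle]: least fixpoint, start Z0 = Sat(¬idle) = {Hold, Check, Reset, Grant, Crit}, add states in Sat(idle) with every successor in Z. Z1 = {Hold, Check, Reset, Grant, Busy, Crit}; fixed.
Sat(A[idle U ¬idle]) = {Hold, Check, Reset, Grant, Busy, Crit}
|Sat(A[idle U ¬idle])| = |{Hold, Check, Reset, Grant, Busy, Crit}| = 6.

6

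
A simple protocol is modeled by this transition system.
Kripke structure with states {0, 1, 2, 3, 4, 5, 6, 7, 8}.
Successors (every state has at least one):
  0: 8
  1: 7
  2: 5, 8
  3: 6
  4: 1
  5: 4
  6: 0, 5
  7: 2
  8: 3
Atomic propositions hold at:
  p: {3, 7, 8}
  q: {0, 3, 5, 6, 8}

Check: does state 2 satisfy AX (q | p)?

Sat(q | p) = {0, 3, 5, 6, 7, 8}
Sat(AX (q | p)) = {s : every successor in {0, 3, 5, 6, 7, 8}} = {0, 1, 2, 3, 6, 8}
2 ∈ Sat(AX (q | p)) = {0, 1, 2, 3, 6, 8}, so the formula holds at 2.

Yes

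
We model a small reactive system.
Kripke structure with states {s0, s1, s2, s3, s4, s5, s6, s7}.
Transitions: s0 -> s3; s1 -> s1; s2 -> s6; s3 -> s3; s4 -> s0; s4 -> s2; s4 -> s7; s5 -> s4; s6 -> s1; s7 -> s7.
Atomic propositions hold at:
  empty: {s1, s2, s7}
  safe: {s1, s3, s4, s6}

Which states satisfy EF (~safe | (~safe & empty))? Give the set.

Sat(~safe) = {s0, s2, s5, s7}
Sat(~safe & empty) = {s2, s7}
Sat(~safe | (~safe & empty)) = {s0, s2, s5, s7}
EF (~safe | (~safe & empty)): least fixpoint, start Z0 = {s0, s2, s5, s7}, add states with some successor in Z. Z1 = {s0, s2, s4, s5, s7}; fixed.
Sat(EF (~safe | (~safe & empty))) = {s0, s2, s4, s5, s7}

{s0, s2, s4, s5, s7}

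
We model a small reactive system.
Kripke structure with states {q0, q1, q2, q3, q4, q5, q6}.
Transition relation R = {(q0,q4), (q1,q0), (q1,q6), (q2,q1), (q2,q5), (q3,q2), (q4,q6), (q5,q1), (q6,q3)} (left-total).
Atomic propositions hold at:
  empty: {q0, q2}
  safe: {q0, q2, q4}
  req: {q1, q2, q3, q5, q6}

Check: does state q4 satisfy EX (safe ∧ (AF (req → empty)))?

Sat(req → empty) = {q0, q2, q4}
AF (req → empty): least fixpoint, start Z0 = {q0, q2, q4}, add states with every successor in Z. Z1 = {q0, q2, q3, q4}; Z2 = {q0, q2, q3, q4, q6}; Z3 = {q0, q1, q2, q3, q4, q6}; Z4 = {q0, q1, q2, q3, q4, q5, q6}; fixed.
Sat(AF (req → empty)) = {q0, q1, q2, q3, q4, q5, q6}
Sat(safe ∧ (AF (req → empty))) = {q0, q2, q4}
Sat(EX (safe ∧ (AF (req → empty)))) = {s : some successor in {q0, q2, q4}} = {q0, q1, q3}
q4 ∉ Sat(EX (safe ∧ (AF (req → empty)))) = {q0, q1, q3}, so the formula does not hold at q4.

No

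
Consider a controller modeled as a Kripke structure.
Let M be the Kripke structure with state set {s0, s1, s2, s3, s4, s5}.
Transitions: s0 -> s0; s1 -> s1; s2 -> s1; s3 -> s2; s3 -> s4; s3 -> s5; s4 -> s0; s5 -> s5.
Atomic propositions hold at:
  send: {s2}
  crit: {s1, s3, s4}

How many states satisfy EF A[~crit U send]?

Sat(~crit) = {s0, s2, s5}
A[~crit U send]: least fixpoint, start Z0 = Sat(send) = {s2}, add states in Sat(~crit) with every successor in Z. Already a fixed point.
Sat(A[~crit U send]) = {s2}
EF A[~crit U send]: least fixpoint, start Z0 = {s2}, add states with some successor in Z. Z1 = {s2, s3}; fixed.
Sat(EF A[~crit U send]) = {s2, s3}
|Sat(EF A[~crit U send])| = |{s2, s3}| = 2.

2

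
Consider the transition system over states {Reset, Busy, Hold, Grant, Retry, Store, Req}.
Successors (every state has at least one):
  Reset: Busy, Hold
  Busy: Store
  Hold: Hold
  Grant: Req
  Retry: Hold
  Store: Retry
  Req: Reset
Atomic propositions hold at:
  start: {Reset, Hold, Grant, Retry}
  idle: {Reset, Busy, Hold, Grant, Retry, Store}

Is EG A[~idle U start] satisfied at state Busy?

Sat(~idle) = {Req}
A[~idle U start]: least fixpoint, start Z0 = Sat(start) = {Reset, Hold, Grant, Retry}, add states in Sat(~idle) with every successor in Z. Z1 = {Reset, Hold, Grant, Retry, Req}; fixed.
Sat(A[~idle U start]) = {Reset, Hold, Grant, Retry, Req}
EG A[~idle U start]: greatest fixpoint, start Z0 = {Reset, Hold, Grant, Retry, Req}, keep only states in Sat with some successor in Z. Already a fixed point.
Sat(EG A[~idle U start]) = {Reset, Hold, Grant, Retry, Req}
Busy ∉ Sat(EG A[~idle U start]) = {Reset, Hold, Grant, Retry, Req}, so the formula does not hold at Busy.

No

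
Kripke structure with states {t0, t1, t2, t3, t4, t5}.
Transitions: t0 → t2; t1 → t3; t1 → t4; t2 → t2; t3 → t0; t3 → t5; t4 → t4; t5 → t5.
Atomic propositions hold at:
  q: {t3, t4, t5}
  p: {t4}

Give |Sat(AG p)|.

1

AG p: greatest fixpoint, start Z0 = {t4}, keep only states in Sat with every successor in Z. Already a fixed point.
Sat(AG p) = {t4}
|Sat(AG p)| = |{t4}| = 1.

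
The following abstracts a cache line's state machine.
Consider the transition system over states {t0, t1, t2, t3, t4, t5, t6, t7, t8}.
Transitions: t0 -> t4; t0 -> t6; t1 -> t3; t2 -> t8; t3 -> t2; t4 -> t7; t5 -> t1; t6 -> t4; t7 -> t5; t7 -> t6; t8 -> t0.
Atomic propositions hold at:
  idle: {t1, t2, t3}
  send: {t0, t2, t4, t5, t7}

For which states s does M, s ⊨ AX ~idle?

Sat(~idle) = {t0, t4, t5, t6, t7, t8}
Sat(AX ~idle) = {s : every successor in {t0, t4, t5, t6, t7, t8}} = {t0, t2, t4, t6, t7, t8}

{t0, t2, t4, t6, t7, t8}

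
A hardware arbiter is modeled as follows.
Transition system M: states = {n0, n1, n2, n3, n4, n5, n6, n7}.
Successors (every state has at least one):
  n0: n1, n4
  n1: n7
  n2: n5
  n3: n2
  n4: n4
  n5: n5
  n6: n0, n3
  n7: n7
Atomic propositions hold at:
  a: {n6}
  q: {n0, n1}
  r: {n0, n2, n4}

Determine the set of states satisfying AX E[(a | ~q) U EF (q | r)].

Sat(~q) = {n2, n3, n4, n5, n6, n7}
Sat(a | ~q) = {n2, n3, n4, n5, n6, n7}
Sat(q | r) = {n0, n1, n2, n4}
EF (q | r): least fixpoint, start Z0 = {n0, n1, n2, n4}, add states with some successor in Z. Z1 = {n0, n1, n2, n3, n4, n6}; fixed.
Sat(EF (q | r)) = {n0, n1, n2, n3, n4, n6}
E[(a | ~q) U EF (q | r)]: least fixpoint, start Z0 = Sat(EF (q | r)) = {n0, n1, n2, n3, n4, n6}, add states in Sat(a | ~q) with some successor in Z. Already a fixed point.
Sat(E[(a | ~q) U EF (q | r)]) = {n0, n1, n2, n3, n4, n6}
Sat(AX E[(a | ~q) U EF (q | r)]) = {s : every successor in {n0, n1, n2, n3, n4, n6}} = {n0, n3, n4, n6}

{n0, n3, n4, n6}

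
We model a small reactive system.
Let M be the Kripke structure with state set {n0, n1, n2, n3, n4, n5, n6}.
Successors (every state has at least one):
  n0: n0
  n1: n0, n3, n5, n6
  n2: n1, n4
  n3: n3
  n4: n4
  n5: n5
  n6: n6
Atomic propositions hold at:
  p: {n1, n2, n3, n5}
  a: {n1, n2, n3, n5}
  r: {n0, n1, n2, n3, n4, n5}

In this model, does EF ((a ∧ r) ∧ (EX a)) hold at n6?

Sat(a ∧ r) = {n1, n2, n3, n5}
Sat(EX a) = {s : some successor in {n1, n2, n3, n5}} = {n1, n2, n3, n5}
Sat((a ∧ r) ∧ (EX a)) = {n1, n2, n3, n5}
EF ((a ∧ r) ∧ (EX a)): least fixpoint, start Z0 = {n1, n2, n3, n5}, add states with some successor in Z. Already a fixed point.
Sat(EF ((a ∧ r) ∧ (EX a))) = {n1, n2, n3, n5}
n6 ∉ Sat(EF ((a ∧ r) ∧ (EX a))) = {n1, n2, n3, n5}, so the formula does not hold at n6.

No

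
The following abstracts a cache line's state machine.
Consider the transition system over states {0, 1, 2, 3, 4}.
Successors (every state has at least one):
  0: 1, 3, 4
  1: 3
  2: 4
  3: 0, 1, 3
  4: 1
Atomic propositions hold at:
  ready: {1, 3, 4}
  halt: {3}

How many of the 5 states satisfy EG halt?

EG halt: greatest fixpoint, start Z0 = {3}, keep only states in Sat with some successor in Z. Already a fixed point.
Sat(EG halt) = {3}
|Sat(EG halt)| = |{3}| = 1.

1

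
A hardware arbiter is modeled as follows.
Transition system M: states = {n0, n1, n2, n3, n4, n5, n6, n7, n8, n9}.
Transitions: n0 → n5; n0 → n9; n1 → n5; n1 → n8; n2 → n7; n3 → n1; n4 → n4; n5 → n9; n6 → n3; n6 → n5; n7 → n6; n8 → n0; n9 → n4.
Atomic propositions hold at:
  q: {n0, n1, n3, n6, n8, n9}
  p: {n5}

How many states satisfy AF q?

AF q: least fixpoint, start Z0 = {n0, n1, n3, n6, n8, n9}, add states with every successor in Z. Z1 = {n0, n1, n3, n5, n6, n7, n8, n9}; Z2 = {n0, n1, n2, n3, n5, n6, n7, n8, n9}; fixed.
Sat(AF q) = {n0, n1, n2, n3, n5, n6, n7, n8, n9}
|Sat(AF q)| = |{n0, n1, n2, n3, n5, n6, n7, n8, n9}| = 9.

9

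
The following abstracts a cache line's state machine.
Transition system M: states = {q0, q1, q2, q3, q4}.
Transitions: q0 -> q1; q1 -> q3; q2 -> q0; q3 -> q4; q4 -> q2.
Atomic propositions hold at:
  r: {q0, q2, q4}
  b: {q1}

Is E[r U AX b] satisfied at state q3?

Sat(AX b) = {s : every successor in {q1}} = {q0}
E[r U AX b]: least fixpoint, start Z0 = Sat(AX b) = {q0}, add states in Sat(r) with some successor in Z. Z1 = {q0, q2}; Z2 = {q0, q2, q4}; fixed.
Sat(E[r U AX b]) = {q0, q2, q4}
q3 ∉ Sat(E[r U AX b]) = {q0, q2, q4}, so the formula does not hold at q3.

No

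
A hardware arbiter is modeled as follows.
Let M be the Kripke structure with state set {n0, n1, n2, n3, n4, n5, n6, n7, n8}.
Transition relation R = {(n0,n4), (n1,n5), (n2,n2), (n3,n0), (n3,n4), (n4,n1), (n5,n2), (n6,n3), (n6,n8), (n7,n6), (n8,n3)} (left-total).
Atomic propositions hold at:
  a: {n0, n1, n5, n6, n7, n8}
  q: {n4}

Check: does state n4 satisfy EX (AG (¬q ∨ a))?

Sat(¬q) = {n0, n1, n2, n3, n5, n6, n7, n8}
Sat(¬q ∨ a) = {n0, n1, n2, n3, n5, n6, n7, n8}
AG (¬q ∨ a): greatest fixpoint, start Z0 = {n0, n1, n2, n3, n5, n6, n7, n8}, keep only states in Sat with every successor in Z. Z1 = {n1, n2, n5, n6, n7, n8}; Z2 = {n1, n2, n5, n7}; Z3 = {n1, n2, n5}; fixed.
Sat(AG (¬q ∨ a)) = {n1, n2, n5}
Sat(EX (AG (¬q ∨ a))) = {s : some successor in {n1, n2, n5}} = {n1, n2, n4, n5}
n4 ∈ Sat(EX (AG (¬q ∨ a))) = {n1, n2, n4, n5}, so the formula holds at n4.

Yes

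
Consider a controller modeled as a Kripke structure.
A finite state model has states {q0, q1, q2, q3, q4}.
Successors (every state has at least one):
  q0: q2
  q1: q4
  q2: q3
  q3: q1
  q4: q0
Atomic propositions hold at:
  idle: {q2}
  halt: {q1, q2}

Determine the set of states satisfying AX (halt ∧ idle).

{q0}

Sat(halt ∧ idle) = {q2}
Sat(AX (halt ∧ idle)) = {s : every successor in {q2}} = {q0}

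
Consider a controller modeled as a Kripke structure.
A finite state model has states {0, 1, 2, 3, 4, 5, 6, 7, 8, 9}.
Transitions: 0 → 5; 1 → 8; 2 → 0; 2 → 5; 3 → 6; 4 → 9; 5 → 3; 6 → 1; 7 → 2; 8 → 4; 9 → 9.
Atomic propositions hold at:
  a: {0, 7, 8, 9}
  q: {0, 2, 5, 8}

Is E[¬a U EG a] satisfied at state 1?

Sat(¬a) = {1, 2, 3, 4, 5, 6}
EG a: greatest fixpoint, start Z0 = {0, 7, 8, 9}, keep only states in Sat with some successor in Z. Z1 = {9}; fixed.
Sat(EG a) = {9}
E[¬a U EG a]: least fixpoint, start Z0 = Sat(EG a) = {9}, add states in Sat(¬a) with some successor in Z. Z1 = {4, 9}; fixed.
Sat(E[¬a U EG a]) = {4, 9}
1 ∉ Sat(E[¬a U EG a]) = {4, 9}, so the formula does not hold at 1.

No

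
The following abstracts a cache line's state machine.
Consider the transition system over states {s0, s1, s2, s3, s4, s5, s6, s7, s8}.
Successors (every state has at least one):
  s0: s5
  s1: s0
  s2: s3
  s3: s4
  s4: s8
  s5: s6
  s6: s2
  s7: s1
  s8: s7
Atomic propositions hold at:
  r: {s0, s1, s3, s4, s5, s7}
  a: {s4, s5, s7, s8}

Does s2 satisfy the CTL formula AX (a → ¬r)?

Yes

Sat(¬r) = {s2, s6, s8}
Sat(a → ¬r) = {s0, s1, s2, s3, s6, s8}
Sat(AX (a → ¬r)) = {s : every successor in {s0, s1, s2, s3, s6, s8}} = {s1, s2, s4, s5, s6, s7}
s2 ∈ Sat(AX (a → ¬r)) = {s1, s2, s4, s5, s6, s7}, so the formula holds at s2.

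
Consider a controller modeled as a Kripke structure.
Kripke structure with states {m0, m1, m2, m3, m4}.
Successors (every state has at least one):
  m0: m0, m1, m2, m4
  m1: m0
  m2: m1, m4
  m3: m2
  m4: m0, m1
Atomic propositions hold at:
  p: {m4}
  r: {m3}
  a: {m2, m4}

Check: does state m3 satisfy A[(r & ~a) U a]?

Yes

Sat(~a) = {m0, m1, m3}
Sat(r & ~a) = {m3}
A[(r & ~a) U a]: least fixpoint, start Z0 = Sat(a) = {m2, m4}, add states in Sat(r & ~a) with every successor in Z. Z1 = {m2, m3, m4}; fixed.
Sat(A[(r & ~a) U a]) = {m2, m3, m4}
m3 ∈ Sat(A[(r & ~a) U a]) = {m2, m3, m4}, so the formula holds at m3.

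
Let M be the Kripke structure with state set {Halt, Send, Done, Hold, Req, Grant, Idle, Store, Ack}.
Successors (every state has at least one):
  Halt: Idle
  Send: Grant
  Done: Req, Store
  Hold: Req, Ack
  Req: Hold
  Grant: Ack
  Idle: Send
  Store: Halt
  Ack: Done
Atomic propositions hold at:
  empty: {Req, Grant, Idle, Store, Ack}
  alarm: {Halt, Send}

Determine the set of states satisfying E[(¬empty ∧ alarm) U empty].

{Halt, Send, Req, Grant, Idle, Store, Ack}

Sat(¬empty) = {Halt, Send, Done, Hold}
Sat(¬empty ∧ alarm) = {Halt, Send}
E[(¬empty ∧ alarm) U empty]: least fixpoint, start Z0 = Sat(empty) = {Req, Grant, Idle, Store, Ack}, add states in Sat(¬empty ∧ alarm) with some successor in Z. Z1 = {Halt, Send, Req, Grant, Idle, Store, Ack}; fixed.
Sat(E[(¬empty ∧ alarm) U empty]) = {Halt, Send, Req, Grant, Idle, Store, Ack}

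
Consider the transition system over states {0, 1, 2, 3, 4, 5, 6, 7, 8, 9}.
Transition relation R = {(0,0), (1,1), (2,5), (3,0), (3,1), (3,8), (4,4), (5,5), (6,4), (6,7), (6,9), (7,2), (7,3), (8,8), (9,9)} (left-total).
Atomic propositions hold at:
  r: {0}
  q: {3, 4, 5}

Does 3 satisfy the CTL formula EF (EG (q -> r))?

Sat(q -> r) = {0, 1, 2, 6, 7, 8, 9}
EG (q -> r): greatest fixpoint, start Z0 = {0, 1, 2, 6, 7, 8, 9}, keep only states in Sat with some successor in Z. Z1 = {0, 1, 6, 7, 8, 9}; Z2 = {0, 1, 6, 8, 9}; fixed.
Sat(EG (q -> r)) = {0, 1, 6, 8, 9}
EF (EG (q -> r)): least fixpoint, start Z0 = {0, 1, 6, 8, 9}, add states with some successor in Z. Z1 = {0, 1, 3, 6, 8, 9}; Z2 = {0, 1, 3, 6, 7, 8, 9}; fixed.
Sat(EF (EG (q -> r))) = {0, 1, 3, 6, 7, 8, 9}
3 ∈ Sat(EF (EG (q -> r))) = {0, 1, 3, 6, 7, 8, 9}, so the formula holds at 3.

Yes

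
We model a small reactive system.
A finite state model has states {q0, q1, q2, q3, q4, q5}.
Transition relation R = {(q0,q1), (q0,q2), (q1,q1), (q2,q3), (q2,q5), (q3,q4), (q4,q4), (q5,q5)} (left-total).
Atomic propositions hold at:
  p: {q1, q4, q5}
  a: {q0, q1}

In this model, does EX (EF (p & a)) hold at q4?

Sat(p & a) = {q1}
EF (p & a): least fixpoint, start Z0 = {q1}, add states with some successor in Z. Z1 = {q0, q1}; fixed.
Sat(EF (p & a)) = {q0, q1}
Sat(EX (EF (p & a))) = {s : some successor in {q0, q1}} = {q0, q1}
q4 ∉ Sat(EX (EF (p & a))) = {q0, q1}, so the formula does not hold at q4.

No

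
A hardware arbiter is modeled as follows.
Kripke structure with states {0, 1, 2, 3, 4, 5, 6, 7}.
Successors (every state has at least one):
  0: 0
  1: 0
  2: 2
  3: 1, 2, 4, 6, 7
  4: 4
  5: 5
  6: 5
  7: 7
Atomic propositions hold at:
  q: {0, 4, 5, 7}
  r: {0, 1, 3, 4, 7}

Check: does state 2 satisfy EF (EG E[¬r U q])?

No

Sat(¬r) = {2, 5, 6}
E[¬r U q]: least fixpoint, start Z0 = Sat(q) = {0, 4, 5, 7}, add states in Sat(¬r) with some successor in Z. Z1 = {0, 4, 5, 6, 7}; fixed.
Sat(E[¬r U q]) = {0, 4, 5, 6, 7}
EG E[¬r U q]: greatest fixpoint, start Z0 = {0, 4, 5, 6, 7}, keep only states in Sat with some successor in Z. Already a fixed point.
Sat(EG E[¬r U q]) = {0, 4, 5, 6, 7}
EF (EG E[¬r U q]): least fixpoint, start Z0 = {0, 4, 5, 6, 7}, add states with some successor in Z. Z1 = {0, 1, 3, 4, 5, 6, 7}; fixed.
Sat(EF (EG E[¬r U q])) = {0, 1, 3, 4, 5, 6, 7}
2 ∉ Sat(EF (EG E[¬r U q])) = {0, 1, 3, 4, 5, 6, 7}, so the formula does not hold at 2.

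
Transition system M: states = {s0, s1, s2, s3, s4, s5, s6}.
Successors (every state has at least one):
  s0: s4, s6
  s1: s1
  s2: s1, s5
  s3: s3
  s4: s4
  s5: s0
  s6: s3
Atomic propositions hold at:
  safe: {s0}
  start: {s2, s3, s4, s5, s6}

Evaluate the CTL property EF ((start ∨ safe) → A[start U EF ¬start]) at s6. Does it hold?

No

Sat(start ∨ safe) = {s0, s2, s3, s4, s5, s6}
Sat(¬start) = {s0, s1}
EF ¬start: least fixpoint, start Z0 = {s0, s1}, add states with some successor in Z. Z1 = {s0, s1, s2, s5}; fixed.
Sat(EF ¬start) = {s0, s1, s2, s5}
A[start U EF ¬start]: least fixpoint, start Z0 = Sat(EF ¬start) = {s0, s1, s2, s5}, add states in Sat(start) with every successor in Z. Already a fixed point.
Sat(A[start U EF ¬start]) = {s0, s1, s2, s5}
Sat((start ∨ safe) → A[start U EF ¬start]) = {s0, s1, s2, s5}
EF ((start ∨ safe) → A[start U EF ¬start]): least fixpoint, start Z0 = {s0, s1, s2, s5}, add states with some successor in Z. Already a fixed point.
Sat(EF ((start ∨ safe) → A[start U EF ¬start])) = {s0, s1, s2, s5}
s6 ∉ Sat(EF ((start ∨ safe) → A[start U EF ¬start])) = {s0, s1, s2, s5}, so the formula does not hold at s6.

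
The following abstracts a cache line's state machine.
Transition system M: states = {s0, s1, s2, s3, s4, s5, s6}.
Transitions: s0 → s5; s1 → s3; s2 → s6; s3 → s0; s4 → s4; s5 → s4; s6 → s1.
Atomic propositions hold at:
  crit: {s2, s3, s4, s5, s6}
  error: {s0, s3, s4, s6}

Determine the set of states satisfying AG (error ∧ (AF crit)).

{s4}

AF crit: least fixpoint, start Z0 = {s2, s3, s4, s5, s6}, add states with every successor in Z. Z1 = {s0, s1, s2, s3, s4, s5, s6}; fixed.
Sat(AF crit) = {s0, s1, s2, s3, s4, s5, s6}
Sat(error ∧ (AF crit)) = {s0, s3, s4, s6}
AG (error ∧ (AF crit)): greatest fixpoint, start Z0 = {s0, s3, s4, s6}, keep only states in Sat with every successor in Z. Z1 = {s3, s4}; Z2 = {s4}; fixed.
Sat(AG (error ∧ (AF crit))) = {s4}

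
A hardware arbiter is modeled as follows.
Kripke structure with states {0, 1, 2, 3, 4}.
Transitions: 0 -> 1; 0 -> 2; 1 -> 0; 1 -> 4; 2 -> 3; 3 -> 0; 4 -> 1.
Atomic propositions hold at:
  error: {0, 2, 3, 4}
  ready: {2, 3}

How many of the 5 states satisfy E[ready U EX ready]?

3

Sat(EX ready) = {s : some successor in {2, 3}} = {0, 2}
E[ready U EX ready]: least fixpoint, start Z0 = Sat(EX ready) = {0, 2}, add states in Sat(ready) with some successor in Z. Z1 = {0, 2, 3}; fixed.
Sat(E[ready U EX ready]) = {0, 2, 3}
|Sat(E[ready U EX ready])| = |{0, 2, 3}| = 3.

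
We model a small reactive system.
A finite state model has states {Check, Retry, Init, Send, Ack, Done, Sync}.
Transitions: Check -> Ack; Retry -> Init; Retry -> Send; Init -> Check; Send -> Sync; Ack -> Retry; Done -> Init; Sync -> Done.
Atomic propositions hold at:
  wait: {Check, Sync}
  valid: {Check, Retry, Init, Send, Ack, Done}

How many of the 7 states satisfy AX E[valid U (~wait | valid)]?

6

Sat(~wait) = {Retry, Init, Send, Ack, Done}
Sat(~wait | valid) = {Check, Retry, Init, Send, Ack, Done}
E[valid U (~wait | valid)]: least fixpoint, start Z0 = Sat((~wait | valid)) = {Check, Retry, Init, Send, Ack, Done}, add states in Sat(valid) with some successor in Z. Already a fixed point.
Sat(E[valid U (~wait | valid)]) = {Check, Retry, Init, Send, Ack, Done}
Sat(AX E[valid U (~wait | valid)]) = {s : every successor in {Check, Retry, Init, Send, Ack, Done}} = {Check, Retry, Init, Ack, Done, Sync}
|Sat(AX E[valid U (~wait | valid)])| = |{Check, Retry, Init, Ack, Done, Sync}| = 6.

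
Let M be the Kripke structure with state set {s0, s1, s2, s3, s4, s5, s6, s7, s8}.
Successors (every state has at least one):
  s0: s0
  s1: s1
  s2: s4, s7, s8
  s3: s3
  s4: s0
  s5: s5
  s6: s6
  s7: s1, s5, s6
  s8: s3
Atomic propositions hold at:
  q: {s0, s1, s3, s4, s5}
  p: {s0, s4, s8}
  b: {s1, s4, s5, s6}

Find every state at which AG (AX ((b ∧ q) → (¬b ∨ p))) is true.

Sat(b ∧ q) = {s1, s4, s5}
Sat(¬b) = {s0, s2, s3, s7, s8}
Sat(¬b ∨ p) = {s0, s2, s3, s4, s7, s8}
Sat((b ∧ q) → (¬b ∨ p)) = {s0, s2, s3, s4, s6, s7, s8}
Sat(AX ((b ∧ q) → (¬b ∨ p))) = {s : every successor in {s0, s2, s3, s4, s6, s7, s8}} = {s0, s2, s3, s4, s6, s8}
AG (AX ((b ∧ q) → (¬b ∨ p))): greatest fixpoint, start Z0 = {s0, s2, s3, s4, s6, s8}, keep only states in Sat with every successor in Z. Z1 = {s0, s3, s4, s6, s8}; fixed.
Sat(AG (AX ((b ∧ q) → (¬b ∨ p)))) = {s0, s3, s4, s6, s8}

{s0, s3, s4, s6, s8}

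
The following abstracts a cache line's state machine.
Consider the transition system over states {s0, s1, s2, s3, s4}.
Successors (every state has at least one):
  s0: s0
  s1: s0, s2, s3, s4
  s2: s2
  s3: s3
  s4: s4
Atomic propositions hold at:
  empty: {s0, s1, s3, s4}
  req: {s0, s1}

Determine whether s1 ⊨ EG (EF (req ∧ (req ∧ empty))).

Yes

Sat(req ∧ empty) = {s0, s1}
Sat(req ∧ (req ∧ empty)) = {s0, s1}
EF (req ∧ (req ∧ empty)): least fixpoint, start Z0 = {s0, s1}, add states with some successor in Z. Already a fixed point.
Sat(EF (req ∧ (req ∧ empty))) = {s0, s1}
EG (EF (req ∧ (req ∧ empty))): greatest fixpoint, start Z0 = {s0, s1}, keep only states in Sat with some successor in Z. Already a fixed point.
Sat(EG (EF (req ∧ (req ∧ empty)))) = {s0, s1}
s1 ∈ Sat(EG (EF (req ∧ (req ∧ empty)))) = {s0, s1}, so the formula holds at s1.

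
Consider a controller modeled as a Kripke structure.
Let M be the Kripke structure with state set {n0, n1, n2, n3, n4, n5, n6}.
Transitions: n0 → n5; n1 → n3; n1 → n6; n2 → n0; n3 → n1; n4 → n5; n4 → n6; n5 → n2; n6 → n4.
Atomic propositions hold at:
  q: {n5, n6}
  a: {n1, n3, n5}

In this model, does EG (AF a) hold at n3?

AF a: least fixpoint, start Z0 = {n1, n3, n5}, add states with every successor in Z. Z1 = {n0, n1, n3, n5}; Z2 = {n0, n1, n2, n3, n5}; fixed.
Sat(AF a) = {n0, n1, n2, n3, n5}
EG (AF a): greatest fixpoint, start Z0 = {n0, n1, n2, n3, n5}, keep only states in Sat with some successor in Z. Already a fixed point.
Sat(EG (AF a)) = {n0, n1, n2, n3, n5}
n3 ∈ Sat(EG (AF a)) = {n0, n1, n2, n3, n5}, so the formula holds at n3.

Yes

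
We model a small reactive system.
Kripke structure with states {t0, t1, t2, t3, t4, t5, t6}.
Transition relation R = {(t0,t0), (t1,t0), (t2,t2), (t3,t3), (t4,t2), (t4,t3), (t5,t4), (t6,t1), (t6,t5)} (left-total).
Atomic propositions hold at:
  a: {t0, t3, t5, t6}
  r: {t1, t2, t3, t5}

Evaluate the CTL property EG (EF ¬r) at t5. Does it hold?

Sat(¬r) = {t0, t4, t6}
EF ¬r: least fixpoint, start Z0 = {t0, t4, t6}, add states with some successor in Z. Z1 = {t0, t1, t4, t5, t6}; fixed.
Sat(EF ¬r) = {t0, t1, t4, t5, t6}
EG (EF ¬r): greatest fixpoint, start Z0 = {t0, t1, t4, t5, t6}, keep only states in Sat with some successor in Z. Z1 = {t0, t1, t5, t6}; Z2 = {t0, t1, t6}; fixed.
Sat(EG (EF ¬r)) = {t0, t1, t6}
t5 ∉ Sat(EG (EF ¬r)) = {t0, t1, t6}, so the formula does not hold at t5.

No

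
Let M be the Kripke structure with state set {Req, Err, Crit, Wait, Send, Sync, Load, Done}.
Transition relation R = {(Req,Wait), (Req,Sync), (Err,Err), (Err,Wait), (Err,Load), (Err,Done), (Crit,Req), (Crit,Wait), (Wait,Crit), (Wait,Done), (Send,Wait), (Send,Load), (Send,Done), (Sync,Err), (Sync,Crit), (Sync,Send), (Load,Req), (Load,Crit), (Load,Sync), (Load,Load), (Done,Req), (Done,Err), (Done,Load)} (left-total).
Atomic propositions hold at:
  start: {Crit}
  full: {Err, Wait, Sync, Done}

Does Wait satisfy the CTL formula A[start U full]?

Yes

A[start U full]: least fixpoint, start Z0 = Sat(full) = {Err, Wait, Sync, Done}, add states in Sat(start) with every successor in Z. Already a fixed point.
Sat(A[start U full]) = {Err, Wait, Sync, Done}
Wait ∈ Sat(A[start U full]) = {Err, Wait, Sync, Done}, so the formula holds at Wait.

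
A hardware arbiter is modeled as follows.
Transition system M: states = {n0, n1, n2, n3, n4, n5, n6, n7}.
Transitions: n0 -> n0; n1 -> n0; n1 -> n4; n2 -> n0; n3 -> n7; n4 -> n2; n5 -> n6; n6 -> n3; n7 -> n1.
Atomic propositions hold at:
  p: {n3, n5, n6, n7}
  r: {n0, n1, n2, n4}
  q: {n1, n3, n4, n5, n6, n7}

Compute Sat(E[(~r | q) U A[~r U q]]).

{n1, n3, n4, n5, n6, n7}

Sat(~r) = {n3, n5, n6, n7}
Sat(~r | q) = {n1, n3, n4, n5, n6, n7}
A[~r U q]: least fixpoint, start Z0 = Sat(q) = {n1, n3, n4, n5, n6, n7}, add states in Sat(~r) with every successor in Z. Already a fixed point.
Sat(A[~r U q]) = {n1, n3, n4, n5, n6, n7}
E[(~r | q) U A[~r U q]]: least fixpoint, start Z0 = Sat(A[~r U q]) = {n1, n3, n4, n5, n6, n7}, add states in Sat(~r | q) with some successor in Z. Already a fixed point.
Sat(E[(~r | q) U A[~r U q]]) = {n1, n3, n4, n5, n6, n7}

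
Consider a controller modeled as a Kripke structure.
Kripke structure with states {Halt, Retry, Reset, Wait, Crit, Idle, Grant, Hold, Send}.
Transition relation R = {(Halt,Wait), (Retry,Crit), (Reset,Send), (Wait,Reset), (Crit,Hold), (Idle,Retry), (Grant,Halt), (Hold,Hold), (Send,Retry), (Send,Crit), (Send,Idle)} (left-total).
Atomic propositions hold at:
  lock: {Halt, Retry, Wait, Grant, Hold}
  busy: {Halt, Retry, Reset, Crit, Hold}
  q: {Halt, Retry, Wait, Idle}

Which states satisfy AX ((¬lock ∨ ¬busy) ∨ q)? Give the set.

Sat(¬lock) = {Reset, Crit, Idle, Send}
Sat(¬busy) = {Wait, Idle, Grant, Send}
Sat(¬lock ∨ ¬busy) = {Reset, Wait, Crit, Idle, Grant, Send}
Sat((¬lock ∨ ¬busy) ∨ q) = {Halt, Retry, Reset, Wait, Crit, Idle, Grant, Send}
Sat(AX ((¬lock ∨ ¬busy) ∨ q)) = {s : every successor in {Halt, Retry, Reset, Wait, Crit, Idle, Grant, Send}} = {Halt, Retry, Reset, Wait, Idle, Grant, Send}

{Halt, Retry, Reset, Wait, Idle, Grant, Send}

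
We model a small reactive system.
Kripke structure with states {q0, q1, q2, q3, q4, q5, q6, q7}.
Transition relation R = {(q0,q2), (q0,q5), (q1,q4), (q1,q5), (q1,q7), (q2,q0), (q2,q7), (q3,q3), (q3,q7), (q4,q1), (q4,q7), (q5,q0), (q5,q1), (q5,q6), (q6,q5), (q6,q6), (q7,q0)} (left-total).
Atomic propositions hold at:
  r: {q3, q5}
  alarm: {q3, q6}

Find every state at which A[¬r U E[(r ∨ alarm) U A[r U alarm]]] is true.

Sat(¬r) = {q0, q1, q2, q4, q6, q7}
Sat(r ∨ alarm) = {q3, q5, q6}
A[r U alarm]: least fixpoint, start Z0 = Sat(alarm) = {q3, q6}, add states in Sat(r) with every successor in Z. Already a fixed point.
Sat(A[r U alarm]) = {q3, q6}
E[(r ∨ alarm) U A[r U alarm]]: least fixpoint, start Z0 = Sat(A[r U alarm]) = {q3, q6}, add states in Sat(r ∨ alarm) with some successor in Z. Z1 = {q3, q5, q6}; fixed.
Sat(E[(r ∨ alarm) U A[r U alarm]]) = {q3, q5, q6}
A[¬r U E[(r ∨ alarm) U A[r U alarm]]]: least fixpoint, start Z0 = Sat(E[(r ∨ alarm) U A[r U alarm]]) = {q3, q5, q6}, add states in Sat(¬r) with every successor in Z. Already a fixed point.
Sat(A[¬r U E[(r ∨ alarm) U A[r U alarm]]]) = {q3, q5, q6}

{q3, q5, q6}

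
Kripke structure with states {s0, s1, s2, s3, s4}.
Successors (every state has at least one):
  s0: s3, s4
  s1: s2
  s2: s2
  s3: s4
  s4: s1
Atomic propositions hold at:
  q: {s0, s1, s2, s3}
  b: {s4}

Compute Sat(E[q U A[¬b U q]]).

{s0, s1, s2, s3}

Sat(¬b) = {s0, s1, s2, s3}
A[¬b U q]: least fixpoint, start Z0 = Sat(q) = {s0, s1, s2, s3}, add states in Sat(¬b) with every successor in Z. Already a fixed point.
Sat(A[¬b U q]) = {s0, s1, s2, s3}
E[q U A[¬b U q]]: least fixpoint, start Z0 = Sat(A[¬b U q]) = {s0, s1, s2, s3}, add states in Sat(q) with some successor in Z. Already a fixed point.
Sat(E[q U A[¬b U q]]) = {s0, s1, s2, s3}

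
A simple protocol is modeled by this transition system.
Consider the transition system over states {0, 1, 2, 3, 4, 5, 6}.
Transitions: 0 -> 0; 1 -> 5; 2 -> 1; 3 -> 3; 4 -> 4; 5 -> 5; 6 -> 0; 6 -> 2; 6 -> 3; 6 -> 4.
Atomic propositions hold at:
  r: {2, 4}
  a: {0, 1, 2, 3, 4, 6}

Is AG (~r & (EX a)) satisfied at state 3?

Yes

Sat(~r) = {0, 1, 3, 5, 6}
Sat(EX a) = {s : some successor in {0, 1, 2, 3, 4, 6}} = {0, 2, 3, 4, 6}
Sat(~r & (EX a)) = {0, 3, 6}
AG (~r & (EX a)): greatest fixpoint, start Z0 = {0, 3, 6}, keep only states in Sat with every successor in Z. Z1 = {0, 3}; fixed.
Sat(AG (~r & (EX a))) = {0, 3}
3 ∈ Sat(AG (~r & (EX a))) = {0, 3}, so the formula holds at 3.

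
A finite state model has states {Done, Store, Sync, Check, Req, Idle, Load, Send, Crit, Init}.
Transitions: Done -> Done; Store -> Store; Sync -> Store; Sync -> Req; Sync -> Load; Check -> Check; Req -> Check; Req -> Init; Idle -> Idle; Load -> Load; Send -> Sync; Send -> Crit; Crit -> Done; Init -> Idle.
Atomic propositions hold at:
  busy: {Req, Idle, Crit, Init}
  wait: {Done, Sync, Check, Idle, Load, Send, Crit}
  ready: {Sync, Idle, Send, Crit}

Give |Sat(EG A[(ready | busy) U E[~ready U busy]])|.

3

Sat(ready | busy) = {Sync, Req, Idle, Send, Crit, Init}
Sat(~ready) = {Done, Store, Check, Req, Load, Init}
E[~ready U busy]: least fixpoint, start Z0 = Sat(busy) = {Req, Idle, Crit, Init}, add states in Sat(~ready) with some successor in Z. Already a fixed point.
Sat(E[~ready U busy]) = {Req, Idle, Crit, Init}
A[(ready | busy) U E[~ready U busy]]: least fixpoint, start Z0 = Sat(E[~ready U busy]) = {Req, Idle, Crit, Init}, add states in Sat(ready | busy) with every successor in Z. Already a fixed point.
Sat(A[(ready | busy) U E[~ready U busy]]) = {Req, Idle, Crit, Init}
EG A[(ready | busy) U E[~ready U busy]]: greatest fixpoint, start Z0 = {Req, Idle, Crit, Init}, keep only states in Sat with some successor in Z. Z1 = {Req, Idle, Init}; fixed.
Sat(EG A[(ready | busy) U E[~ready U busy]]) = {Req, Idle, Init}
|Sat(EG A[(ready | busy) U E[~ready U busy]])| = |{Req, Idle, Init}| = 3.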